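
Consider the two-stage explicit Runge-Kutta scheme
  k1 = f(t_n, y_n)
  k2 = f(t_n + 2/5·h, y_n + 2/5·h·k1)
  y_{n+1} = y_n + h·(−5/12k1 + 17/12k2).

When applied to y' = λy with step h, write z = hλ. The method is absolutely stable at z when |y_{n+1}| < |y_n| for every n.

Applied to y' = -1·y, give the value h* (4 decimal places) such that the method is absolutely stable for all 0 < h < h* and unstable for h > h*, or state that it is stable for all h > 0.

On y'=λy, z=hλ:
  k1=λy_n ⇒ h·k1=z·y_n;  k2=λ(1+2/5z)y_n ⇒ h·k2=z(1+2/5z)y_n
  y_{n+1}/y_n = 1 − 5/12z + 17/12z(1+2/5z) = 1 + z + 17/30z²
  R(z) = 1 + z + 17/30z².

Solve |R(x)|<1 on ℝ⁻.
x=-1.52: |R|=0.7892
R=1: x+17/30x²=0 ⇒ x=−30/17=-1.7647; min R=1−1/(4·17/30)=0.5588>−1
Confirm numerically:
  x=-1.657: |R|=0.89887 <1
  x=-1.103: |R|=0.58641 <1
  x=-0.973: |R|=0.56348 <1
  x=-0.938: |R|=0.56058 <1
  x=-1.916: |R|=1.16427 >1
  x=-1.867: |R|=1.10822 >1
Stable set (-1.7647, 0).

(-1.7647,0); λ=-1 ⇒ h* = (30/17)/1 = 1.7647.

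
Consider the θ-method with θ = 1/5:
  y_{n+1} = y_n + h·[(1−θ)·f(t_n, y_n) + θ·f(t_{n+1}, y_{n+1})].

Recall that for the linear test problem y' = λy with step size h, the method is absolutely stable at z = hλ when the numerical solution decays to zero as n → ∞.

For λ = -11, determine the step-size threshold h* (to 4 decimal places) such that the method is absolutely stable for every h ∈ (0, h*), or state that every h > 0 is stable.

(-3.3333,0); λ=-11 ⇒ h* = (10/3)/11 = 0.3030.

With y'=λy (z=hλ):
  y_{n+1} = y_n + z·[4/5·y_n + 1/5·y_{n+1}] ⇒ (1 − 1/5z)y_{n+1} = (1 + 4/5z)y_n
  Hence R(z) = (1 + 4/5z)/(1 − 1/5z).

Need |R(x)|<1, x<0.
x=-0.69: |R|=0.3937
R=−1: 1+4/5x = −1+1/5x ⇒ -3/5x=2 ⇒ x=2/(-3/5)=-3.3333
Confirm numerically:
  x=-2.790: |R|=0.79076 <1
  x=-2.570: |R|=0.69749 <1
  x=-1.351: |R|=0.06361 <1
  x=-3.685: |R|=1.12147 >1
  x=-3.520: |R|=1.06573 >1
  x=-3.354: |R|=1.00742 >1
So |R|<1 on (-3.3333, 0).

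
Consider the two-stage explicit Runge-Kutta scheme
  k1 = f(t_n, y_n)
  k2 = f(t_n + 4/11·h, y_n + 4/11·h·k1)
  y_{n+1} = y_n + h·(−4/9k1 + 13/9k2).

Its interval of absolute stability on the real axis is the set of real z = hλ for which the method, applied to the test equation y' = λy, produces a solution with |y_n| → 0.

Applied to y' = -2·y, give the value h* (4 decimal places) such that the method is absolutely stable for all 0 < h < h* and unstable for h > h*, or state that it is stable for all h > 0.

Test eqn y'=λy, z=hλ:
  k1=λy_n ⇒ h·k1=z·y_n;  k2=λ(1+4/11z)y_n ⇒ h·k2=z(1+4/11z)y_n
  y_{n+1}/y_n = 1 − 4/9z + 13/9z(1+4/11z) = 1 + z + 52/99z²
  Hence R(z) = 1 + z + 52/99z².

Need |R(x)|<1, x<0.
x=-0.49: |R|=0.6361
R=1: x+52/99x²=0 ⇒ x=−99/52=-1.9038; min R=1−1/(4·52/99)=0.5240>−1
Confirm numerically:
  x=-1.516: |R|=0.69116 <1
  x=-1.342: |R|=0.60396 <1
  x=-0.777: |R|=0.54011 <1
  x=-0.772: |R|=0.54104 <1
  x=-2.442: |R|=1.69027 >1
  x=-2.308: |R|=1.48995 >1
  x=-2.228: |R|=1.37935 >1
So |R|<1 on (-1.9038, 0).

(-1.9038,0); λ=-2 ⇒ h* = (99/52)/2 = 0.9519.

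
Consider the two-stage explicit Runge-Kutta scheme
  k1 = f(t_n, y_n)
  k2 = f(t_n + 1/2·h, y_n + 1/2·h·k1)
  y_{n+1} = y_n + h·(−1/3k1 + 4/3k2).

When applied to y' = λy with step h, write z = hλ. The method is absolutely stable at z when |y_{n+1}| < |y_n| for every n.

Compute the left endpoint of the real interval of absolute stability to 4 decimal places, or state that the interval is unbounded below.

With y'=λy (z=hλ):
  k1=λy_n ⇒ h·k1=z·y_n;  k2=λ(1+1/2z)y_n ⇒ h·k2=z(1+1/2z)y_n
  y_{n+1}/y_n = 1 − 1/3z + 4/3z(1+1/2z) = 1 + z + 2/3z²
  ⇒ R(z) = 1 + z + 2/3z².

Find x<0 with |R(x)|<1.
x=-1.11: |R|=0.7114
R=1: x+2/3x²=0 ⇒ x=−3/2=-1.5000; min R=1−1/(4·2/3)=0.6250>−1
Confirm numerically:
  x=-1.092: |R|=0.70298 <1
  x=-0.761: |R|=0.62508 <1
  x=-0.731: |R|=0.62524 <1
  x=-2.087: |R|=1.81671 >1
  x=-1.779: |R|=1.33089 >1
  x=-1.593: |R|=1.09877 >1
So |R|<1 on (-1.5000, 0).

z* = -1.5000.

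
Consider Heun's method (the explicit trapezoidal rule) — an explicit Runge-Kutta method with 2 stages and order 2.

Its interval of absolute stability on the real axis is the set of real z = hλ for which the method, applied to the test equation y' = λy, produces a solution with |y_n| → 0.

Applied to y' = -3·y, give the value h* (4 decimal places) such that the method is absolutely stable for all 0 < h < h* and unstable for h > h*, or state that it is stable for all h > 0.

(-2.0000,0); λ=-3 ⇒ h* = 0.6667.

With y'=λy (z=hλ):
  order 2, 2-stage ⇒ R(z)=1+z+z^2/2
  (e.g. R(-1.51)=0.63005, |R|=0.63005)

Boundary: |R(x)|=1, x<0.
x=-1.51: |R|=0.6300
|R(-1.6)|=0.6800 |R(-1.05)|=0.5012 |R(-0.59)|=0.5840
Bisect:
  x_lo=-2.6551 |R|=1.8697  x_hi=-0.1053 |R|=0.9002
  mid=-1.38021 |R|=0.57228 →hi
  mid=-2.01765 |R|=1.01781 →lo
  mid=-1.69893 |R|=0.74425 →hi
  mid=-1.85829 |R|=0.86833 →hi
  mid=-1.93797 |R|=0.93989 →hi
  mid=-1.97781 |R|=0.97806 →hi
  mid=-1.99773 |R|=0.99773 →hi
  mid=-2.00769 |R|=1.00772 →lo
  ...
  [-2.00007,-1.99991] ⇒ x*=-2.0000
So |R|<1 on (-2.0000, 0).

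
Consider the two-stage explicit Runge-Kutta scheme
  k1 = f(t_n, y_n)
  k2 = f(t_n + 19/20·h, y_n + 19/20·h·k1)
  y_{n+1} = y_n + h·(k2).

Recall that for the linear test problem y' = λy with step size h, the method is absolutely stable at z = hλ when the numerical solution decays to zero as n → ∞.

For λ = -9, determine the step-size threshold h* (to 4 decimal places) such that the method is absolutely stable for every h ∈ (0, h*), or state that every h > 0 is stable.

With y'=λy (z=hλ):
  k1=λy_n ⇒ h·k1=z·y_n;  k2=λ(1+19/20z)y_n ⇒ h·k2=z(1+19/20z)y_n
  y_{n+1}/y_n = 1 + z(1+19/20z) = 1 + z + 19/20z²
  ⇒ R(z) = 1 + z + 19/20z².

Solve |R(x)|<1 on ℝ⁻.
x=-0.69: |R|=0.7623
R=1: x+19/20x²=0 ⇒ x=−20/19=-1.0526; min R=1−1/(4·19/20)=0.7368>−1
Confirm numerically:
  x=-0.895: |R|=0.86597 <1
  x=-0.837: |R|=0.82854 <1
  x=-0.705: |R|=0.76717 <1
  x=-0.450: |R|=0.74238 <1
  x=-1.614: |R|=1.86075 >1
  x=-1.092: |R|=1.04084 >1
Stable set (-1.0526, 0).

(-1.0526,0); λ=-9 ⇒ h* = (20/19)/9 = 0.1170.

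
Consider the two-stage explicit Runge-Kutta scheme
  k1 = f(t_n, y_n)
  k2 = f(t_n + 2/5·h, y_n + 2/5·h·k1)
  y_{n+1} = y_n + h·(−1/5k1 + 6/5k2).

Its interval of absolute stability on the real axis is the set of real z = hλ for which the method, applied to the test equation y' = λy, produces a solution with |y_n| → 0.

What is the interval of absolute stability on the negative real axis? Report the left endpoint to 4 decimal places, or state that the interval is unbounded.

With y'=λy (z=hλ):
  k1=λy_n ⇒ h·k1=z·y_n;  k2=λ(1+2/5z)y_n ⇒ h·k2=z(1+2/5z)y_n
  y_{n+1}/y_n = 1 − 1/5z + 6/5z(1+2/5z) = 1 + z + 12/25z²
  so R(z) = 1 + z + 12/25z².

Find x<0 with |R(x)|<1.
x=-1.59: |R|=0.6235
R=1: x+12/25x²=0 ⇒ x=−25/12=-2.0833; min R=1−1/(4·12/25)=0.4792>−1
Confirm numerically:
  x=-1.787: |R|=0.74582 <1
  x=-1.599: |R|=0.62826 <1
  x=-1.338: |R|=0.52132 <1
  x=-1.122: |R|=0.48226 <1
  x=-2.652: |R|=1.72389 >1
  x=-2.196: |R|=1.11876 >1
Stable set (-2.0833, 0).

z∈(-2.0833,0).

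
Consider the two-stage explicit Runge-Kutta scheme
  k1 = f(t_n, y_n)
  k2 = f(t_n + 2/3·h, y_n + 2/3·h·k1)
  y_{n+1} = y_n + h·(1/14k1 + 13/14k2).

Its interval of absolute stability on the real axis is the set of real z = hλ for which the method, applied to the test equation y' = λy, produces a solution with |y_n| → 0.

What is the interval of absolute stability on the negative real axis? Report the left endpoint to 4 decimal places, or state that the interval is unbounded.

z∈(-1.6154,0).

Set f=λy, z=hλ:
  k1=λy_n ⇒ h·k1=z·y_n;  k2=λ(1+2/3z)y_n ⇒ h·k2=z(1+2/3z)y_n
  y_{n+1}/y_n = 1 + 1/14z + 13/14z(1+2/3z) = 1 + z + 13/21z²
  Hence R(z) = 1 + z + 13/21z².

Solve |R(x)|<1 on ℝ⁻.
x=-0.59: |R|=0.6255
R=1: x+13/21x²=0 ⇒ x=−21/13=-1.6154; min R=1−1/(4·13/21)=0.5962>−1
Confirm numerically:
  x=-1.488: |R|=0.88266 <1
  x=-1.399: |R|=0.81260 <1
  x=-1.187: |R|=0.68522 <1
  x=-2.126: |R|=1.67202 >1
  x=-1.998: |R|=1.47324 >1
  x=-1.917: |R|=1.35793 >1
Interval (-1.6154, 0).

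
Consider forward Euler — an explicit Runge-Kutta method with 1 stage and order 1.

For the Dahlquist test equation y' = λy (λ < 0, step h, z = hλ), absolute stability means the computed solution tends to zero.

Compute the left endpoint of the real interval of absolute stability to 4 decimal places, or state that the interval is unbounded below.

Test eqn y'=λy, z=hλ:
  order 1, 1-stage ⇒ R(z)=1+z
  (e.g. R(-0.98)=0.02000, |R|=0.02000)

Find x<0 with |R(x)|<1.
x=-0.98: |R|=0.0200
|R(-1.98)|=0.9800 |R(-1.79)|=0.7900 |R(-1.1)|=0.1000
Bisect:
  x_lo=-2.5054 |R|=1.5054  x_hi=-0.0535 |R|=0.9465
  mid=-1.27943 |R|=0.27943 →hi
  mid=-1.89242 |R|=0.89242 →hi
  mid=-2.19892 |R|=1.19892 →lo
  mid=-2.04567 |R|=1.04567 →lo
  mid=-1.96905 |R|=0.96905 →hi
  mid=-2.00736 |R|=1.00736 →lo
  mid=-1.98820 |R|=0.98820 →hi
  ...
  [-2.00002,-1.99987] ⇒ x*=-2.0000
Interval (-2.0000, 0).

left endpoint -2.0000.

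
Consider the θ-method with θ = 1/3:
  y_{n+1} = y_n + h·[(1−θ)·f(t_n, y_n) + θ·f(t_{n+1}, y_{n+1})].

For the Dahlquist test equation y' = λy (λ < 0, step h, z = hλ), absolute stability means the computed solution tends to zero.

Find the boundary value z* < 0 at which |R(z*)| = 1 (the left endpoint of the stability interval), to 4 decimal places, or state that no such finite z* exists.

left endpoint -6.0000.

Test eqn y'=λy, z=hλ:
  y_{n+1} = y_n + z·[2/3·y_n + 1/3·y_{n+1}] ⇒ (1 − 1/3z)y_{n+1} = (1 + 2/3z)y_n
  ⇒ R(z) = (1 + 2/3z)/(1 − 1/3z).

Need |R(x)|<1, x<0.
x=-0.66: |R|=0.4590
R=−1: 1+2/3x = −1+1/3x ⇒ -1/3x=2 ⇒ x=2/(-1/3)=-6.0000
Confirm numerically:
  x=-5.829: |R|=0.98063 <1
  x=-4.674: |R|=0.82721 <1
  x=-4.358: |R|=0.77684 <1
  x=-3.644: |R|=0.64539 <1
  x=-6.579: |R|=1.06044 >1
  x=-6.065: |R|=1.00717 >1
Stable set (-6.0000, 0).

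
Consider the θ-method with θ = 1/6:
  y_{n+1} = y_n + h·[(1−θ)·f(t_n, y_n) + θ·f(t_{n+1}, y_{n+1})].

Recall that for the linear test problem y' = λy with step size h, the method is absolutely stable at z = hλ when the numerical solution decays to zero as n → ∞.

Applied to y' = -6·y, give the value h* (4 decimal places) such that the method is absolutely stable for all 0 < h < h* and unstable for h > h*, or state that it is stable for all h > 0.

Test eqn y'=λy, z=hλ:
  y_{n+1} = y_n + z·[5/6·y_n + 1/6·y_{n+1}] ⇒ (1 − 1/6z)y_{n+1} = (1 + 5/6z)y_n
  ⇒ R(z) = (1 + 5/6z)/(1 − 1/6z).

Find x<0 with |R(x)|<1.
x=-0.71: |R|=0.3651
R=−1: 1+5/6x = −1+1/6x ⇒ -2/3x=2 ⇒ x=2/(-2/3)=-3.0000
Confirm numerically:
  x=-2.977: |R|=0.98975 <1
  x=-2.093: |R|=0.55171 <1
  x=-1.367: |R|=0.11334 <1
  x=-1.318: |R|=0.08062 <1
  x=-3.590: |R|=1.24609 >1
  x=-3.546: |R|=1.22879 >1
  x=-3.042: |R|=1.01858 >1
So |R|<1 on (-3.0000, 0).

(-3.0000,0); λ=-6 ⇒ h* = (3)/6 = 0.5000.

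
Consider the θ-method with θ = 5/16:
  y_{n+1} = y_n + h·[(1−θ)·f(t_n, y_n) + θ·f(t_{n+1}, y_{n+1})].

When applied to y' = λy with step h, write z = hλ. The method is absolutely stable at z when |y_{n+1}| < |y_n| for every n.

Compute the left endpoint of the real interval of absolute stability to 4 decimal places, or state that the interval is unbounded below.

On y'=λy, z=hλ:
  y_{n+1} = y_n + z·[11/16·y_n + 5/16·y_{n+1}] ⇒ (1 − 5/16z)y_{n+1} = (1 + 11/16z)y_n
  R(z) = (1 + 11/16z)/(1 − 5/16z).

Need |R(x)|<1, x<0.
x=-0.93: |R|=0.2794
R=−1: 1+11/16x = −1+5/16x ⇒ -3/8x=2 ⇒ x=2/(-3/8)=-5.3333
Confirm numerically:
  x=-5.184: |R|=0.97863 <1
  x=-4.521: |R|=0.87375 <1
  x=-3.347: |R|=0.63592 <1
  x=-2.787: |R|=0.48963 <1
  x=-5.722: |R|=1.05228 >1
  x=-5.687: |R|=1.04776 >1
  x=-5.563: |R|=1.03145 >1
Stable set (-5.3333, 0).

left endpoint -5.3333.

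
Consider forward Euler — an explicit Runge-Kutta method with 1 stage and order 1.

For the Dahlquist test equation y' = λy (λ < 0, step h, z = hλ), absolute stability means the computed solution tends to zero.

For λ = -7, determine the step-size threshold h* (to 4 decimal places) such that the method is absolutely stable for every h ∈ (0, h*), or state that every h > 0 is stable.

(-2.0000,0); λ=-7 ⇒ h* = 0.2857.

Set f=λy, z=hλ:
  order 1, 1-stage ⇒ R(z)=1+z
  (e.g. R(-1.3)=-0.30000, |R|=0.30000)

Solve |R(x)|<1 on ℝ⁻.
x=-1.3: |R|=0.3000
|R(-1.65)|=0.6500 |R(-1.6)|=0.6000 |R(-1.32)|=0.3200
Bisect:
  x_lo=-2.4468 |R|=1.4468  x_hi=-0.1023 |R|=0.8977
  mid=-1.27454 |R|=0.27454 →hi
  mid=-1.86068 |R|=0.86068 →hi
  mid=-2.15375 |R|=1.15375 →lo
  mid=-2.00721 |R|=1.00721 →lo
  mid=-1.93394 |R|=0.93394 →hi
  mid=-1.97058 |R|=0.97058 →hi
  mid=-1.98889 |R|=0.98889 →hi
  mid=-1.99805 |R|=0.99805 →hi
  mid=-2.00263 |R|=1.00263 →lo
  mid=-2.00034 |R|=1.00034 →lo
  ...
  [-2.00006,-1.99991] ⇒ x*=-2.0000
Interval (-2.0000, 0).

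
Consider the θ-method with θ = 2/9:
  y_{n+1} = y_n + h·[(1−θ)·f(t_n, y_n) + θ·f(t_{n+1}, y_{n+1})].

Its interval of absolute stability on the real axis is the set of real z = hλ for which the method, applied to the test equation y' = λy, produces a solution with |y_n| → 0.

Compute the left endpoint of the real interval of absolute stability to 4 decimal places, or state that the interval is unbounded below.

z* = -3.6000.

Test eqn y'=λy, z=hλ:
  y_{n+1} = y_n + z·[7/9·y_n + 2/9·y_{n+1}] ⇒ (1 − 2/9z)y_{n+1} = (1 + 7/9z)y_n
  R(z) = (1 + 7/9z)/(1 − 2/9z).

Solve |R(x)|<1 on ℝ⁻.
x=-0.32: |R|=0.7012
R=−1: 1+7/9x = −1+2/9x ⇒ -5/9x=2 ⇒ x=2/(-5/9)=-3.6000
Confirm numerically:
  x=-2.761: |R|=0.71113 <1
  x=-2.418: |R|=0.57285 <1
  x=-1.858: |R|=0.31504 <1
  x=-1.587: |R|=0.17324 <1
  x=-4.062: |R|=1.13490 >1
  x=-4.035: |R|=1.12742 >1
  x=-3.661: |R|=1.01869 >1
Stable set (-3.6000, 0).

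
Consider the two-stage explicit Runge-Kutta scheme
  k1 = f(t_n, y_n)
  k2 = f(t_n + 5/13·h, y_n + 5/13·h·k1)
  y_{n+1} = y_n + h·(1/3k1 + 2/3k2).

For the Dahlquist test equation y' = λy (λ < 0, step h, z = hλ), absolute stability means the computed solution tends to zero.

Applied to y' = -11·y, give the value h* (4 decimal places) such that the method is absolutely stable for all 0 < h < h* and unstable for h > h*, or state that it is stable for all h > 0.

(-3.9000,0); λ=-11 ⇒ h* = (39/10)/11 = 0.3545.

With y'=λy (z=hλ):
  k1=λy_n ⇒ h·k1=z·y_n;  k2=λ(1+5/13z)y_n ⇒ h·k2=z(1+5/13z)y_n
  y_{n+1}/y_n = 1 + 1/3z + 2/3z(1+5/13z) = 1 + z + 10/39z²
  ⇒ R(z) = 1 + z + 10/39z².

Find x<0 with |R(x)|<1.
x=-0.47: |R|=0.5866
R=1: x+10/39x²=0 ⇒ x=−39/10=-3.9000; min R=1−1/(4·10/39)=0.0250>−1
Confirm numerically:
  x=-3.638: |R|=0.75560 <1
  x=-3.102: |R|=0.36528 <1
  x=-2.284: |R|=0.05360 <1
  x=-4.478: |R|=1.66366 >1
  x=-4.165: |R|=1.28301 >1
Interval (-3.9000, 0).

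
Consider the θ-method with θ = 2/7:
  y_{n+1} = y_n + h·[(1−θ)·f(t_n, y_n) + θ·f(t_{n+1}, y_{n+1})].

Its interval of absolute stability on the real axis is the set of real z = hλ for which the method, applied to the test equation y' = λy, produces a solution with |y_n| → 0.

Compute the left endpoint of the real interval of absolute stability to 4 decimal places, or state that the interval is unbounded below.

z* = -4.6667.

Test eqn y'=λy, z=hλ:
  y_{n+1} = y_n + z·[5/7·y_n + 2/7·y_{n+1}] ⇒ (1 − 2/7z)y_{n+1} = (1 + 5/7z)y_n
  so R(z) = (1 + 5/7z)/(1 − 2/7z).

Find x<0 with |R(x)|<1.
x=-0.37: |R|=0.6654
R=−1: 1+5/7x = −1+2/7x ⇒ -3/7x=2 ⇒ x=2/(-3/7)=-4.6667
Confirm numerically:
  x=-4.320: |R|=0.93350 <1
  x=-3.980: |R|=0.86230 <1
  x=-3.968: |R|=0.85967 <1
  x=-5.079: |R|=1.07209 >1
  x=-4.928: |R|=1.04651 >1
Interval (-4.6667, 0).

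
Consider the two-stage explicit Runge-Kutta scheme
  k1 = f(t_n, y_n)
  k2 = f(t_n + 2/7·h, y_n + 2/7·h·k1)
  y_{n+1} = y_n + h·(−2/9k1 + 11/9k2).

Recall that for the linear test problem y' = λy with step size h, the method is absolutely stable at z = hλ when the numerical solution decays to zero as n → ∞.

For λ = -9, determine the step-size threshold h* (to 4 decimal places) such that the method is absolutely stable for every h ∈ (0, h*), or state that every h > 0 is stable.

With y'=λy (z=hλ):
  k1=λy_n ⇒ h·k1=z·y_n;  k2=λ(1+2/7z)y_n ⇒ h·k2=z(1+2/7z)y_n
  y_{n+1}/y_n = 1 − 2/9z + 11/9z(1+2/7z) = 1 + z + 22/63z²
  so R(z) = 1 + z + 22/63z².

Find x<0 with |R(x)|<1.
x=-0.81: |R|=0.4191
R=1: x+22/63x²=0 ⇒ x=−63/22=-2.8636; min R=1−1/(4·22/63)=0.2841>−1
Confirm numerically:
  x=-2.321: |R|=0.56019 <1
  x=-2.131: |R|=0.45480 <1
  x=-1.352: |R|=0.28632 <1
  x=-1.282: |R|=0.29193 <1
  x=-3.357: |R|=1.57836 >1
  x=-3.279: |R|=1.47561 >1
  x=-3.212: |R|=1.39074 >1
Interval (-2.8636, 0).

(-2.8636,0); λ=-9 ⇒ h* = (63/22)/9 = 0.3182.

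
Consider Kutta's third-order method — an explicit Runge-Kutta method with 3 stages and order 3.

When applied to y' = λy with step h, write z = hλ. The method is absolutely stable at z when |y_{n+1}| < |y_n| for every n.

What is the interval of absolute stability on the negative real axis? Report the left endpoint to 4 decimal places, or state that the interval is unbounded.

Set f=λy, z=hλ:
  order 3, 3-stage ⇒ R(z)=1+z+z^2/2+z^3/6
  (e.g. R(-0.53)=0.58564, |R|=0.58564)

Find x<0 with |R(x)|<1.
x=-0.53: |R|=0.5856
|R(-2.5)|=0.9792 |R(-2.19)|=0.5425 |R(-1.85)|=0.1940
Bisect:
  x_lo=-3.3617 |R|=3.0431  x_hi=-0.2023 |R|=0.8168
  mid=-1.78203 |R|=0.13739 →hi
  mid=-2.57189 |R|=1.09992 →lo
  mid=-2.17696 |R|=0.52687 →hi
  mid=-2.37442 |R|=0.78660 →hi
  mid=-2.47315 |R|=0.93608 →hi
  mid=-2.52252 |R|=1.01614 →lo
  mid=-2.49784 |R|=0.97565 →hi
  mid=-2.51018 |R|=0.99578 →hi
  mid=-2.51635 |R|=1.00593 →lo
  ...
  [-2.51288,-2.51268] ⇒ x*=-2.5127
So |R|<1 on (-2.5127, 0).

(-2.5127, 0).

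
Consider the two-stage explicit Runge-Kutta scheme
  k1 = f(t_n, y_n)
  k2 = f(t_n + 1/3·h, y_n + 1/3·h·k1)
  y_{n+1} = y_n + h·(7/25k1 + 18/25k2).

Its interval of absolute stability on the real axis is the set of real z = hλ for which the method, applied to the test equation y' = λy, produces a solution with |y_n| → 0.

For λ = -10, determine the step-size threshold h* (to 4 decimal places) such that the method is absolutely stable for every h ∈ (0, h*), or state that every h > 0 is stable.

(-4.1667,0); λ=-10 ⇒ h* = (25/6)/10 = 0.4167.

On y'=λy, z=hλ:
  k1=λy_n ⇒ h·k1=z·y_n;  k2=λ(1+1/3z)y_n ⇒ h·k2=z(1+1/3z)y_n
  y_{n+1}/y_n = 1 + 7/25z + 18/25z(1+1/3z) = 1 + z + 6/25z²
  ⇒ R(z) = 1 + z + 6/25z².

Solve |R(x)|<1 on ℝ⁻.
x=-1.33: |R|=0.0945
R=1: x+6/25x²=0 ⇒ x=−25/6=-4.1667; min R=1−1/(4·6/25)=-0.0417>−1
Confirm numerically:
  x=-3.200: |R|=0.25760 <1
  x=-2.415: |R|=0.01527 <1
  x=-1.957: |R|=0.03784 <1
  x=-1.735: |R|=0.01255 <1
  x=-4.691: |R|=1.59032 >1
  x=-4.597: |R|=1.47478 >1
  x=-4.209: |R|=1.04276 >1
Interval (-4.1667, 0).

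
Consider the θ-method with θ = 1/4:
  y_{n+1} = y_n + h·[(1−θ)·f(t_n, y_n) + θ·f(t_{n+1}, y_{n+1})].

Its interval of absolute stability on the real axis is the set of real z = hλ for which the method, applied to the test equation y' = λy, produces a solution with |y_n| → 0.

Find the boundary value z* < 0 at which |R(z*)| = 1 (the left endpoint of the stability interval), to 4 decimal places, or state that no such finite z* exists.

Test eqn y'=λy, z=hλ:
  y_{n+1} = y_n + z·[3/4·y_n + 1/4·y_{n+1}] ⇒ (1 − 1/4z)y_{n+1} = (1 + 3/4z)y_n
  Hence R(z) = (1 + 3/4z)/(1 − 1/4z).

Boundary: |R(x)|=1, x<0.
x=-1.41: |R|=0.0425
R=−1: 1+3/4x = −1+1/4x ⇒ -1/2x=2 ⇒ x=2/(-1/2)=-4.0000
Confirm numerically:
  x=-3.553: |R|=0.88164 <1
  x=-3.075: |R|=0.73852 <1
  x=-2.726: |R|=0.62117 <1
  x=-2.469: |R|=0.52667 <1
  x=-4.510: |R|=1.11986 >1
  x=-4.109: |R|=1.02688 >1
Interval (-4.0000, 0).

left endpoint -4.0000.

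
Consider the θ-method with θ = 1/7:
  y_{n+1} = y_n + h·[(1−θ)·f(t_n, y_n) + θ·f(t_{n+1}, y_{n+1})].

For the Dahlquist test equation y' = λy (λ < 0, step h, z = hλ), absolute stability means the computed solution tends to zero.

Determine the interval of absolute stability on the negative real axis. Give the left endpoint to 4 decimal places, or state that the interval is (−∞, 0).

(-2.8000, 0).

Test eqn y'=λy, z=hλ:
  y_{n+1} = y_n + z·[6/7·y_n + 1/7·y_{n+1}] ⇒ (1 − 1/7z)y_{n+1} = (1 + 6/7z)y_n
  Hence R(z) = (1 + 6/7z)/(1 − 1/7z).

Solve |R(x)|<1 on ℝ⁻.
x=-0.94: |R|=0.1713
R=−1: 1+6/7x = −1+1/7x ⇒ -5/7x=2 ⇒ x=2/(-5/7)=-2.8000
Confirm numerically:
  x=-2.780: |R|=0.98978 <1
  x=-2.204: |R|=0.67623 <1
  x=-1.792: |R|=0.42675 <1
  x=-1.778: |R|=0.41786 <1
  x=-3.316: |R|=1.25010 >1
  x=-3.191: |R|=1.19184 >1
  x=-2.896: |R|=1.04850 >1
Stable set (-2.8000, 0).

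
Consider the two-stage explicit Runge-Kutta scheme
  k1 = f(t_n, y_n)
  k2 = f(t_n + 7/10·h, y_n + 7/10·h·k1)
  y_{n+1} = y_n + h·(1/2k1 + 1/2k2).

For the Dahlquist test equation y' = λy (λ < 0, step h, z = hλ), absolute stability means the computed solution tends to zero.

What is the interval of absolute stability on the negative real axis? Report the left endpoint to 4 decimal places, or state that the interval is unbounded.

With y'=λy (z=hλ):
  k1=λy_n ⇒ h·k1=z·y_n;  k2=λ(1+7/10z)y_n ⇒ h·k2=z(1+7/10z)y_n
  y_{n+1}/y_n = 1 + 1/2z + 1/2z(1+7/10z) = 1 + z + 7/20z²
  ⇒ R(z) = 1 + z + 7/20z².

Boundary: |R(x)|=1, x<0.
x=-0.94: |R|=0.3693
R=1: x+7/20x²=0 ⇒ x=−20/7=-2.8571; min R=1−1/(4·7/20)=0.2857>−1
Confirm numerically:
  x=-2.678: |R|=0.83209 <1
  x=-2.267: |R|=0.53175 <1
  x=-2.052: |R|=0.42175 <1
  x=-1.311: |R|=0.29055 <1
  x=-3.106: |R|=1.27053 >1
  x=-3.058: |R|=1.21498 >1
  x=-2.899: |R|=1.04247 >1
Interval (-2.8571, 0).

(-2.8571, 0).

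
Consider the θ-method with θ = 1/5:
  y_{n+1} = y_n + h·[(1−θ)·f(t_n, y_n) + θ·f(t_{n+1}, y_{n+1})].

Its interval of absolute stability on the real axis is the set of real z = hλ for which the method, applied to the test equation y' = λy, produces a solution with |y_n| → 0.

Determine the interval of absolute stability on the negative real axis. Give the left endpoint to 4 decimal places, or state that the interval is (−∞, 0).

Set f=λy, z=hλ:
  y_{n+1} = y_n + z·[4/5·y_n + 1/5·y_{n+1}] ⇒ (1 − 1/5z)y_{n+1} = (1 + 4/5z)y_n
  so R(z) = (1 + 4/5z)/(1 − 1/5z).

Solve |R(x)|<1 on ℝ⁻.
x=-1.45: |R|=0.1240
R=−1: 1+4/5x = −1+1/5x ⇒ -3/5x=2 ⇒ x=2/(-3/5)=-3.3333
Confirm numerically:
  x=-3.164: |R|=0.93778 <1
  x=-2.647: |R|=0.73074 <1
  x=-1.737: |R|=0.28915 <1
  x=-1.544: |R|=0.17971 <1
  x=-3.923: |R|=1.19825 >1
  x=-3.899: |R|=1.19070 >1
  x=-3.495: |R|=1.05709 >1
So |R|<1 on (-3.3333, 0).

z∈(-3.3333,0).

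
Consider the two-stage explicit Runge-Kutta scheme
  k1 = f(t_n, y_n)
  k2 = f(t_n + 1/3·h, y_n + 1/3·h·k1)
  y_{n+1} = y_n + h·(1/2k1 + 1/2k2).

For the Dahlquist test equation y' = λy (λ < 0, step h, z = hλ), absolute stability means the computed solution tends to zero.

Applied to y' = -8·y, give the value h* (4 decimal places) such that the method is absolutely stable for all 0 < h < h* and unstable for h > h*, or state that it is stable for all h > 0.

Test eqn y'=λy, z=hλ:
  k1=λy_n ⇒ h·k1=z·y_n;  k2=λ(1+1/3z)y_n ⇒ h·k2=z(1+1/3z)y_n
  y_{n+1}/y_n = 1 + 1/2z + 1/2z(1+1/3z) = 1 + z + 1/6z²
  ⇒ R(z) = 1 + z + 1/6z².

Solve |R(x)|<1 on ℝ⁻.
x=-0.46: |R|=0.5753
R=1: x+1/6x²=0 ⇒ x=−6=-6.0000; min R=1−1/(4·1/6)=-0.5000>−1
Confirm numerically:
  x=-5.779: |R|=0.78714 <1
  x=-4.591: |R|=0.07812 <1
  x=-2.991: |R|=0.49999 <1
  x=-2.686: |R|=0.48357 <1
  x=-6.535: |R|=1.58270 >1
  x=-6.206: |R|=1.21307 >1
Interval (-6.0000, 0).

(-6.0000,0); λ=-8 ⇒ h* = (6)/8 = 0.7500.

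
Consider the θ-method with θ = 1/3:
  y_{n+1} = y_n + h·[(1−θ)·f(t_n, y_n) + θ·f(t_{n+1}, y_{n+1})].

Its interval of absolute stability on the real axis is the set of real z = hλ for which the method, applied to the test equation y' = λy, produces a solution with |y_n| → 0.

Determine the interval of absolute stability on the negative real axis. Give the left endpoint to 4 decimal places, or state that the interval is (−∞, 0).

Set f=λy, z=hλ:
  y_{n+1} = y_n + z·[2/3·y_n + 1/3·y_{n+1}] ⇒ (1 − 1/3z)y_{n+1} = (1 + 2/3z)y_n
  Hence R(z) = (1 + 2/3z)/(1 − 1/3z).

Solve |R(x)|<1 on ℝ⁻.
x=-0.45: |R|=0.6087
R=−1: 1+2/3x = −1+1/3x ⇒ -1/3x=2 ⇒ x=2/(-1/3)=-6.0000
Confirm numerically:
  x=-5.912: |R|=0.99013 <1
  x=-4.572: |R|=0.81141 <1
  x=-4.193: |R|=0.74878 <1
  x=-2.659: |R|=0.40961 <1
  x=-6.566: |R|=1.05917 >1
  x=-6.320: |R|=1.03433 >1
  x=-6.196: |R|=1.02131 >1
So |R|<1 on (-6.0000, 0).

z∈(-6.0000,0).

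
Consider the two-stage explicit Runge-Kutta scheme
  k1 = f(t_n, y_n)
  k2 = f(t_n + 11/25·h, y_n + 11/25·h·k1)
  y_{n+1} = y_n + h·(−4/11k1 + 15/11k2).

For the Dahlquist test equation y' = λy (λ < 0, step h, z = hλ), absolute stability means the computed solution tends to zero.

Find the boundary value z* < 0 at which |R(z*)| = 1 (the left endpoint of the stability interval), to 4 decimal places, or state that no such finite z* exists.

Test eqn y'=λy, z=hλ:
  k1=λy_n ⇒ h·k1=z·y_n;  k2=λ(1+11/25z)y_n ⇒ h·k2=z(1+11/25z)y_n
  y_{n+1}/y_n = 1 − 4/11z + 15/11z(1+11/25z) = 1 + z + 3/5z²
  R(z) = 1 + z + 3/5z².

Boundary: |R(x)|=1, x<0.
x=-0.83: |R|=0.5833
R=1: x+3/5x²=0 ⇒ x=−5/3=-1.6667; min R=1−1/(4·3/5)=0.5833>−1
Confirm numerically:
  x=-1.353: |R|=0.74537 <1
  x=-1.270: |R|=0.69774 <1
  x=-1.115: |R|=0.63093 <1
  x=-2.238: |R|=1.76719 >1
  x=-1.990: |R|=1.38606 >1
  x=-1.975: |R|=1.36538 >1
Stable set (-1.6667, 0).

left endpoint -1.6667.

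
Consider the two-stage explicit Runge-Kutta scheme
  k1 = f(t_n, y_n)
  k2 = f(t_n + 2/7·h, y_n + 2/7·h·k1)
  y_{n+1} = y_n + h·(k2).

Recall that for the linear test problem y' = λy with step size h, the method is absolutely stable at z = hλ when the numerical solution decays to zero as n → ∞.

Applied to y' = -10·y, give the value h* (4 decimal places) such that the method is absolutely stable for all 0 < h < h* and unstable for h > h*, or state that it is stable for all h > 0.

On y'=λy, z=hλ:
  k1=λy_n ⇒ h·k1=z·y_n;  k2=λ(1+2/7z)y_n ⇒ h·k2=z(1+2/7z)y_n
  y_{n+1}/y_n = 1 + z(1+2/7z) = 1 + z + 2/7z²
  R(z) = 1 + z + 2/7z².

Boundary: |R(x)|=1, x<0.
x=-0.87: |R|=0.3463
R=1: x+2/7x²=0 ⇒ x=−7/2=-3.5000; min R=1−1/(4·2/7)=0.1250>−1
Confirm numerically:
  x=-2.927: |R|=0.52081 <1
  x=-1.842: |R|=0.12742 <1
  x=-1.740: |R|=0.12503 <1
  x=-4.063: |R|=1.65356 >1
  x=-3.707: |R|=1.21924 >1
  x=-3.626: |R|=1.13054 >1
Interval (-3.5000, 0).

(-3.5000,0); λ=-10 ⇒ h* = (7/2)/10 = 0.3500.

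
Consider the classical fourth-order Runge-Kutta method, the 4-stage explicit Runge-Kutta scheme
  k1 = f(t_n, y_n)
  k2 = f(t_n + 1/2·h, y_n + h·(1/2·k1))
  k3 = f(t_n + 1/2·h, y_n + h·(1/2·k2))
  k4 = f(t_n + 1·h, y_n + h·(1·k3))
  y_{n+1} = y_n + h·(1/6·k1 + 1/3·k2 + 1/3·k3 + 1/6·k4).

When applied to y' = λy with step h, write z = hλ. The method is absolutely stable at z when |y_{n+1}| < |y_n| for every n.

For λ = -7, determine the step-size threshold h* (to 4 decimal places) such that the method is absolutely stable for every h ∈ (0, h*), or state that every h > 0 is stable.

On y'=λy, z=hλ:
  order 4, 4-stage ⇒ R(z)=1+z+z^2/2+z^3/6+z^4/24
  (e.g. R(-1.19)=0.32075, |R|=0.32075)

Solve |R(x)|<1 on ℝ⁻.
x=-1.19: |R|=0.3207
|R(-1.65)|=0.2714 |R(-1.2)|=0.3184 |R(-0.94)|=0.3959
Bisect:
  x_lo=-3.2857 |R|=2.0566  x_hi=-0.1255 |R|=0.8821
  mid=-1.70560 |R|=0.27460 →hi
  mid=-2.49567 |R|=0.64421 →hi
  mid=-2.89070 |R|=1.17090 →lo
  mid=-2.69318 |R|=0.86978 →hi
  mid=-2.79194 |R|=1.01007 →lo
  mid=-2.74256 |R|=0.93746 →hi
  mid=-2.76725 |R|=0.97314 →hi
  ...
  [-2.78538,-2.78519] ⇒ x*=-2.7853
So |R|<1 on (-2.7853, 0).

(-2.7853,0); λ=-7 ⇒ h* = 0.3979.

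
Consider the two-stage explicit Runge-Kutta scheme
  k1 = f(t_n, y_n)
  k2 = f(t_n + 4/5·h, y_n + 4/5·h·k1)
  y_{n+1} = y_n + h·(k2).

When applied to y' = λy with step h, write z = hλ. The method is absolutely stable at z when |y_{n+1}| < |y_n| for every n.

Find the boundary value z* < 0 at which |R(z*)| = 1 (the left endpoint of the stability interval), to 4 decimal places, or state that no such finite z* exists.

z* = -1.2500.

With y'=λy (z=hλ):
  k1=λy_n ⇒ h·k1=z·y_n;  k2=λ(1+4/5z)y_n ⇒ h·k2=z(1+4/5z)y_n
  y_{n+1}/y_n = 1 + z(1+4/5z) = 1 + z + 4/5z²
  R(z) = 1 + z + 4/5z².

Boundary: |R(x)|=1, x<0.
x=-1.34: |R|=1.0965
R=1: x+4/5x²=0 ⇒ x=−5/4=-1.2500; min R=1−1/(4·4/5)=0.6875>−1
Confirm numerically:
  x=-0.998: |R|=0.79880 <1
  x=-0.818: |R|=0.71730 <1
  x=-0.678: |R|=0.68975 <1
  x=-1.326: |R|=1.08062 >1
  x=-1.311: |R|=1.06398 >1
  x=-1.301: |R|=1.05308 >1
Stable set (-1.2500, 0).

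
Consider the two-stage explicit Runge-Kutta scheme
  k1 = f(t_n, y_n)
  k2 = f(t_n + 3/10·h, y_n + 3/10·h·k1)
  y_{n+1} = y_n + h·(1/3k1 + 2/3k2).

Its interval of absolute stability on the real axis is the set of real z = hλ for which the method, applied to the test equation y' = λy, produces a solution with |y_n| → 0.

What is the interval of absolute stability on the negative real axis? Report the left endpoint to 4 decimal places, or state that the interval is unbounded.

(-5.0000, 0).

Test eqn y'=λy, z=hλ:
  k1=λy_n ⇒ h·k1=z·y_n;  k2=λ(1+3/10z)y_n ⇒ h·k2=z(1+3/10z)y_n
  y_{n+1}/y_n = 1 + 1/3z + 2/3z(1+3/10z) = 1 + z + 1/5z²
  Hence R(z) = 1 + z + 1/5z².

Find x<0 with |R(x)|<1.
x=-0.65: |R|=0.4345
R=1: x+1/5x²=0 ⇒ x=−5=-5.0000; min R=1−1/(4·1/5)=-0.2500>−1
Confirm numerically:
  x=-3.564: |R|=0.02358 <1
  x=-2.855: |R|=0.22479 <1
  x=-2.152: |R|=0.22578 <1
  x=-5.485: |R|=1.53205 >1
  x=-5.280: |R|=1.29568 >1
  x=-5.075: |R|=1.07613 >1
Stable set (-5.0000, 0).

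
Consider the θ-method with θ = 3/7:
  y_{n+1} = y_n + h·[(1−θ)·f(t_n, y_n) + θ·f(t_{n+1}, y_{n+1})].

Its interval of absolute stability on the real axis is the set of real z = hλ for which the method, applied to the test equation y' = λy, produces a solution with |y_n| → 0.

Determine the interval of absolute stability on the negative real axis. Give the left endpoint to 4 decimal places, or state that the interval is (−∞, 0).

Test eqn y'=λy, z=hλ:
  y_{n+1} = y_n + z·[4/7·y_n + 3/7·y_{n+1}] ⇒ (1 − 3/7z)y_{n+1} = (1 + 4/7z)y_n
  Hence R(z) = (1 + 4/7z)/(1 − 3/7z).

Solve |R(x)|<1 on ℝ⁻.
x=-1.33: |R|=0.1529
R=−1: 1+4/7x = −1+3/7x ⇒ -1/7x=2 ⇒ x=2/(-1/7)=-14.0000
Confirm numerically:
  x=-13.415: |R|=0.98762 <1
  x=-8.704: |R|=0.84006 <1
  x=-7.966: |R|=0.80471 <1
  x=-6.463: |R|=0.71439 <1
  x=-14.148: |R|=1.00299 >1
  x=-14.137: |R|=1.00277 >1
So |R|<1 on (-14.0000, 0).

z∈(-14.0000,0).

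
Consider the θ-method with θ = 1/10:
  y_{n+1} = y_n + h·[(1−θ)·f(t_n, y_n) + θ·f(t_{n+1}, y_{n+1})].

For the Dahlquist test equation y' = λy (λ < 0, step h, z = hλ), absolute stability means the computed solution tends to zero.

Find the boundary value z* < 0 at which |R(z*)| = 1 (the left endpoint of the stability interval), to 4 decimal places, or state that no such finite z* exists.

On y'=λy, z=hλ:
  y_{n+1} = y_n + z·[9/10·y_n + 1/10·y_{n+1}] ⇒ (1 − 1/10z)y_{n+1} = (1 + 9/10z)y_n
  R(z) = (1 + 9/10z)/(1 − 1/10z).

Find x<0 with |R(x)|<1.
x=-1.23: |R|=0.0953
R=−1: 1+9/10x = −1+1/10x ⇒ -4/5x=2 ⇒ x=2/(-4/5)=-2.5000
Confirm numerically:
  x=-2.427: |R|=0.95301 <1
  x=-2.294: |R|=0.86595 <1
  x=-1.640: |R|=0.40893 <1
  x=-1.173: |R|=0.04985 <1
  x=-2.998: |R|=1.30651 >1
  x=-2.596: |R|=1.06097 >1
  x=-2.562: |R|=1.03948 >1
So |R|<1 on (-2.5000, 0).

left endpoint -2.5000.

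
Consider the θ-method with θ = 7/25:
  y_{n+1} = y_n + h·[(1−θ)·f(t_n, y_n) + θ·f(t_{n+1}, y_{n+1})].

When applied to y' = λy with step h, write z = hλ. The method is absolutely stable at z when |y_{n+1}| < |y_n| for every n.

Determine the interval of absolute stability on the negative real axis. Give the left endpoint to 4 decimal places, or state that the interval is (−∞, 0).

z∈(-4.5455,0).

With y'=λy (z=hλ):
  y_{n+1} = y_n + z·[18/25·y_n + 7/25·y_{n+1}] ⇒ (1 − 7/25z)y_{n+1} = (1 + 18/25z)y_n
  ⇒ R(z) = (1 + 18/25z)/(1 − 7/25z).

Need |R(x)|<1, x<0.
x=-0.62: |R|=0.4717
R=−1: 1+18/25x = −1+7/25x ⇒ -11/25x=2 ⇒ x=2/(-11/25)=-4.5455
Confirm numerically:
  x=-4.387: |R|=0.96871 <1
  x=-4.076: |R|=0.90353 <1
  x=-3.923: |R|=0.86948 <1
  x=-2.832: |R|=0.57951 <1
  x=-4.895: |R|=1.06488 >1
  x=-4.746: |R|=1.03789 >1
Interval (-4.5455, 0).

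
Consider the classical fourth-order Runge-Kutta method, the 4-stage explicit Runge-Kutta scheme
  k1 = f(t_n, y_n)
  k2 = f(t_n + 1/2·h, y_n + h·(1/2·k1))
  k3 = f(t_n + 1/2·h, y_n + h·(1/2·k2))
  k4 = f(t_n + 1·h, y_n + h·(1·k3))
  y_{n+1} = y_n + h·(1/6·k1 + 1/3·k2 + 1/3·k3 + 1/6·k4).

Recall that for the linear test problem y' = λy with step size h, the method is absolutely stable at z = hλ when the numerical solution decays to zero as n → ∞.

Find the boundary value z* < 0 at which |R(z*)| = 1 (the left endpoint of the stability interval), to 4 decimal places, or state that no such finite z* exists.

Test eqn y'=λy, z=hλ:
  order 4, 4-stage ⇒ R(z)=1+z+z^2/2+z^3/6+z^4/24
  (e.g. R(-0.49)=0.61284, |R|=0.61284)

Solve |R(x)|<1 on ℝ⁻.
x=-0.49: |R|=0.6128
|R(-1.9)|=0.3048 |R(-1.55)|=0.2711 |R(-1.03)|=0.3652
Bisect:
  x_lo=-3.1454 |R|=1.6932  x_hi=-0.0534 |R|=0.9480
  mid=-1.59938 |R|=0.27040 →hi
  mid=-2.37237 |R|=0.53619 →hi
  mid=-2.75887 |R|=0.96088 →hi
  mid=-2.95211 |R|=1.28206 →lo
  mid=-2.85549 |R|=1.11110 →lo
  mid=-2.80718 |R|=1.03350 →lo
  mid=-2.78302 |R|=0.99658 →hi
  mid=-2.79510 |R|=1.01489 →lo
  ...
  [-2.78548,-2.78529] ⇒ x*=-2.7853
Stable set (-2.7853, 0).

z* = -2.7853.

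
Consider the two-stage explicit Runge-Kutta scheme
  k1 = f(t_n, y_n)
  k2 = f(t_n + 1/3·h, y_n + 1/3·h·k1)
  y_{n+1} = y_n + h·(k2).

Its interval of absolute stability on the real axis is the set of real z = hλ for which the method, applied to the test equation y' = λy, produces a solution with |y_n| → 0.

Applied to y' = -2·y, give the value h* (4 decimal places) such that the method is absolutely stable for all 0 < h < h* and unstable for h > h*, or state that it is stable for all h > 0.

(-3.0000,0); λ=-2 ⇒ h* = (3)/2 = 1.5000.

On y'=λy, z=hλ:
  k1=λy_n ⇒ h·k1=z·y_n;  k2=λ(1+1/3z)y_n ⇒ h·k2=z(1+1/3z)y_n
  y_{n+1}/y_n = 1 + z(1+1/3z) = 1 + z + 1/3z²
  ⇒ R(z) = 1 + z + 1/3z².

Boundary: |R(x)|=1, x<0.
x=-1.1: |R|=0.3033
R=1: x+1/3x²=0 ⇒ x=−3=-3.0000; min R=1−1/(4·1/3)=0.2500>−1
Confirm numerically:
  x=-2.325: |R|=0.47688 <1
  x=-2.068: |R|=0.35754 <1
  x=-1.824: |R|=0.28499 <1
  x=-3.477: |R|=1.55284 >1
  x=-3.250: |R|=1.27083 >1
  x=-3.118: |R|=1.12264 >1
Interval (-3.0000, 0).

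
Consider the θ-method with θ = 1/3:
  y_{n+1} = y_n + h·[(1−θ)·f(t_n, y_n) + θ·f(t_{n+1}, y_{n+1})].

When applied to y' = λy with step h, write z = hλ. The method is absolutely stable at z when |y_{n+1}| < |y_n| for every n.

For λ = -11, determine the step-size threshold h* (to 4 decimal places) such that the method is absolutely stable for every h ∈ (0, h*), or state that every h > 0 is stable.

Test eqn y'=λy, z=hλ:
  y_{n+1} = y_n + z·[2/3·y_n + 1/3·y_{n+1}] ⇒ (1 − 1/3z)y_{n+1} = (1 + 2/3z)y_n
  so R(z) = (1 + 2/3z)/(1 − 1/3z).

Solve |R(x)|<1 on ℝ⁻.
x=-1.07: |R|=0.2113
R=−1: 1+2/3x = −1+1/3x ⇒ -1/3x=2 ⇒ x=2/(-1/3)=-6.0000
Confirm numerically:
  x=-4.936: |R|=0.86593 <1
  x=-4.858: |R|=0.85467 <1
  x=-4.599: |R|=0.81563 <1
  x=-3.593: |R|=0.63492 <1
  x=-6.326: |R|=1.03496 >1
  x=-6.176: |R|=1.01918 >1
Stable set (-6.0000, 0).

(-6.0000,0); λ=-11 ⇒ h* = (6)/11 = 0.5455.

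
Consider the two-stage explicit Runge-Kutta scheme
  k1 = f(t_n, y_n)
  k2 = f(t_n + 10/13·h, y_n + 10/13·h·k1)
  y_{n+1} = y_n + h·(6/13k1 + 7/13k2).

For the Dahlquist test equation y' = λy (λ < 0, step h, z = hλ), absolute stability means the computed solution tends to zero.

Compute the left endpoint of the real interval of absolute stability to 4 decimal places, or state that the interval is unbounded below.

z* = -2.4143.

Test eqn y'=λy, z=hλ:
  k1=λy_n ⇒ h·k1=z·y_n;  k2=λ(1+10/13z)y_n ⇒ h·k2=z(1+10/13z)y_n
  y_{n+1}/y_n = 1 + 6/13z + 7/13z(1+10/13z) = 1 + z + 70/169z²
  so R(z) = 1 + z + 70/169z².

Need |R(x)|<1, x<0.
x=-1.75: |R|=0.5185
R=1: x+70/169x²=0 ⇒ x=−169/70=-2.4143; min R=1−1/(4·70/169)=0.3964>−1
Confirm numerically:
  x=-1.984: |R|=0.64640 <1
  x=-1.385: |R|=0.40953 <1
  x=-0.995: |R|=0.41507 <1
  x=-2.842: |R|=1.50349 >1
  x=-2.439: |R|=1.02497 >1
Stable set (-2.4143, 0).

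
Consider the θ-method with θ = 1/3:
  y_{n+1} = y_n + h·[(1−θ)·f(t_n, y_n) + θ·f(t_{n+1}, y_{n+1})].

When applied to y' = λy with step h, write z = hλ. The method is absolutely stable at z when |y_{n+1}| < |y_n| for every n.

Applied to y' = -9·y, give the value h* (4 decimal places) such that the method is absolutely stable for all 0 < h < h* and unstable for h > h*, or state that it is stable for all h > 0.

With y'=λy (z=hλ):
  y_{n+1} = y_n + z·[2/3·y_n + 1/3·y_{n+1}] ⇒ (1 − 1/3z)y_{n+1} = (1 + 2/3z)y_n
  so R(z) = (1 + 2/3z)/(1 − 1/3z).

Solve |R(x)|<1 on ℝ⁻.
x=-0.42: |R|=0.6316
R=−1: 1+2/3x = −1+1/3x ⇒ -1/3x=2 ⇒ x=2/(-1/3)=-6.0000
Confirm numerically:
  x=-4.741: |R|=0.83736 <1
  x=-3.739: |R|=0.66449 <1
  x=-3.437: |R|=0.60183 <1
  x=-3.011: |R|=0.50274 <1
  x=-6.531: |R|=1.05571 >1
  x=-6.326: |R|=1.03496 >1
Stable set (-6.0000, 0).

(-6.0000,0); λ=-9 ⇒ h* = (6)/9 = 0.6667.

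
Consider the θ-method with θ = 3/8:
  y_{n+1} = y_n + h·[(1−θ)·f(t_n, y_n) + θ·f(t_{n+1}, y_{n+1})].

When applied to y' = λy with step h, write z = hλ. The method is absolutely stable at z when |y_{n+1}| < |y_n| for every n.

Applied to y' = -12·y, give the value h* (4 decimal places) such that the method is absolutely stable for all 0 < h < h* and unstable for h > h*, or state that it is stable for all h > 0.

Test eqn y'=λy, z=hλ:
  y_{n+1} = y_n + z·[5/8·y_n + 3/8·y_{n+1}] ⇒ (1 − 3/8z)y_{n+1} = (1 + 5/8z)y_n
  ⇒ R(z) = (1 + 5/8z)/(1 − 3/8z).

Boundary: |R(x)|=1, x<0.
x=-1.62: |R|=0.0078
R=−1: 1+5/8x = −1+3/8x ⇒ -1/4x=2 ⇒ x=2/(-1/4)=-8.0000
Confirm numerically:
  x=-5.131: |R|=0.75471 <1
  x=-4.641: |R|=0.69356 <1
  x=-4.051: |R|=0.60810 <1
  x=-4.002: |R|=0.60032 <1
  x=-8.467: |R|=1.02796 >1
  x=-8.438: |R|=1.02630 >1
  x=-8.416: |R|=1.02502 >1
Stable set (-8.0000, 0).

(-8.0000,0); λ=-12 ⇒ h* = (8)/12 = 0.6667.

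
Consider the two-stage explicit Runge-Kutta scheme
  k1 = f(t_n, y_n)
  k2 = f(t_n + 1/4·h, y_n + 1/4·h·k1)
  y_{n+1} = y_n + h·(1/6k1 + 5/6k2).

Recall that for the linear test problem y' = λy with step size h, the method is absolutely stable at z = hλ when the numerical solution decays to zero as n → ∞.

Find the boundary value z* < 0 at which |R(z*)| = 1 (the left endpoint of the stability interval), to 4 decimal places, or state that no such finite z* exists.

Set f=λy, z=hλ:
  k1=λy_n ⇒ h·k1=z·y_n;  k2=λ(1+1/4z)y_n ⇒ h·k2=z(1+1/4z)y_n
  y_{n+1}/y_n = 1 + 1/6z + 5/6z(1+1/4z) = 1 + z + 5/24z²
  ⇒ R(z) = 1 + z + 5/24z².

Boundary: |R(x)|=1, x<0.
x=-0.87: |R|=0.2877
R=1: x+5/24x²=0 ⇒ x=−24/5=-4.8000; min R=1−1/(4·5/24)=-0.2000>−1
Confirm numerically:
  x=-4.421: |R|=0.65093 <1
  x=-2.919: |R|=0.14388 <1
  x=-2.527: |R|=0.19664 <1
  x=-2.133: |R|=0.18515 <1
  x=-5.297: |R|=1.54846 >1
  x=-5.016: |R|=1.22572 >1
So |R|<1 on (-4.8000, 0).

left endpoint -4.8000.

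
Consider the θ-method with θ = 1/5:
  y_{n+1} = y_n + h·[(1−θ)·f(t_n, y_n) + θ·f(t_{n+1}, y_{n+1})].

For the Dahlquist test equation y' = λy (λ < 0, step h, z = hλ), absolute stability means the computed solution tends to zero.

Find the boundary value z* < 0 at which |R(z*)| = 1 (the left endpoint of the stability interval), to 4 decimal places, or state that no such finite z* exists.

z* = -3.3333.

Set f=λy, z=hλ:
  y_{n+1} = y_n + z·[4/5·y_n + 1/5·y_{n+1}] ⇒ (1 − 1/5z)y_{n+1} = (1 + 4/5z)y_n
  Hence R(z) = (1 + 4/5z)/(1 − 1/5z).

Need |R(x)|<1, x<0.
x=-0.42: |R|=0.6125
R=−1: 1+4/5x = −1+1/5x ⇒ -3/5x=2 ⇒ x=2/(-3/5)=-3.3333
Confirm numerically:
  x=-2.604: |R|=0.71226 <1
  x=-2.318: |R|=0.58377 <1
  x=-2.286: |R|=0.56876 <1
  x=-3.733: |R|=1.13730 >1
  x=-3.588: |R|=1.08896 >1
Interval (-3.3333, 0).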